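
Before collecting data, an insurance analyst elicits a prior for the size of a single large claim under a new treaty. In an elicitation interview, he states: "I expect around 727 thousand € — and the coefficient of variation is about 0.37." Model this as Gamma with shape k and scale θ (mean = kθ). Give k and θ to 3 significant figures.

k ≈ 7.3, θ ≈ 99.5

For Gamma(k, scale θ): mean = kθ, variance = kθ², so CV = 1/√k.
CV = 0.37, hence k = 1/CV² = 7.3.
Then θ = mean/k = 727/7.3 = 99.5.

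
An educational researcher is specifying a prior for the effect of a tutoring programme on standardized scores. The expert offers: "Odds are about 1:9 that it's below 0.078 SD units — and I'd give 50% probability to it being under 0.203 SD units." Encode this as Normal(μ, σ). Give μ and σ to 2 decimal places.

μ = 0.20, σ = 0.10

For Normal(μ,σ), the p-quantile is μ + z_p·σ. Here z_{0.1} = -1.282, z_{0.5} = 0.
So 0.078 = μ − 1.282σ and 0.203 = μ + 0σ.
Subtracting: σ = (0.203 − 0.078)/(0 − (-1.282)) = 0.10.
Then μ = 0.078 − (-1.282)·0.10 = 0.20.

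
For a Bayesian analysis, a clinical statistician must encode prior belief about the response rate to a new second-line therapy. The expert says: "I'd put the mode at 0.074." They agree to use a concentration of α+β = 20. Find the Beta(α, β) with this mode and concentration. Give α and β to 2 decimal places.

α = 2.33, β = 17.67

For α,β > 1 the Beta mode is (α−1)/(α+β−2). With α+β = 20, the mode is (α−1)/18.
Set (α−1)/18 = 0.074 → α = 1 + 0.074·18 = 2.33.
β = 20 − α = 17.67.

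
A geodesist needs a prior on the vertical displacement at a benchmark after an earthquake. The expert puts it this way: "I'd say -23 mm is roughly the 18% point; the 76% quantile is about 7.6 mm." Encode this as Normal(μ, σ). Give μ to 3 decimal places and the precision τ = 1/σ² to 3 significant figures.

μ = -5.728, τ = 0.00281

The p-quantile of Normal(μ,σ) is μ + z_p·σ, with z_{0.18} = -0.9154 and z_{0.76} = 0.7063.
Eliminate σ: μ = (z₂·x₁ − z₁·x₂)/(z₂ − z₁) = (0.7063·-23 − (-0.9154)·7.6)/1.622 = -5.728.
Then σ = (x₂ − x₁)/(z₂ − z₁) = (7.6 − -23)/1.622 = 18.869.
Precision τ = 1/σ² = 1/18.87² = 0.00281.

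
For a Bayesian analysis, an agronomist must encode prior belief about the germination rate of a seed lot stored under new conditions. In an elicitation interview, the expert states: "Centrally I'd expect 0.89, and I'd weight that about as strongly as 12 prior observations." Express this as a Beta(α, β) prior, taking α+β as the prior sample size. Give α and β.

α = 10.68, β = 1.32

Under the effective-sample-size interpretation, Beta(α, β) has prior mean α/(α+β) and prior sample size α+β.
So α+β = 12 and α/(α+β) = 0.89, giving α = 0.89·12 = 10.68 and β = 12 − 10.68 = 1.32.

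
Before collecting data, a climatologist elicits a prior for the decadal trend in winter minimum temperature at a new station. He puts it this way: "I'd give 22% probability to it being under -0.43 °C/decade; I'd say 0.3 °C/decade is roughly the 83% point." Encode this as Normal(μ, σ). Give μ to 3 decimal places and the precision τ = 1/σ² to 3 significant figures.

μ = -0.103, τ = 5.59

For Normal(μ,σ), the p-quantile is μ + z_p·σ. Here z_{0.22} = -0.7722, z_{0.83} = 0.9542.
So -0.43 = μ − 0.7722σ and 0.3 = μ + 0.9542σ.
Subtracting: σ = (0.3 − -0.43)/(0.9542 − (-0.7722)) = 0.423.
Then μ = -0.43 − (-0.7722)·0.423 = -0.103.
Precision τ = 1/σ² = 1/0.4229² = 5.59.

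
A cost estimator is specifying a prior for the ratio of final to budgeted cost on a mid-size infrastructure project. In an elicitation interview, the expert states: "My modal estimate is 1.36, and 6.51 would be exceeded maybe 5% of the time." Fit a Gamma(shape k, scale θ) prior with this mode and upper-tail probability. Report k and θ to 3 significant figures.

k ≈ 1.99, θ ≈ 1.38

Gamma(k,θ) with k>1 has mode (k−1)θ, so θ = 1.36/(k−1).
Need P(X < 6.51) = 0.95 with θ tied to k this way. Start at k = 2, θ = 1.36: P(X<6.51) ≈ 0.952.
Too high — lower k to spread out. Iterating converges to k ≈ 1.99.
Then θ = 1.36/(1.99−1) ≈ 1.38.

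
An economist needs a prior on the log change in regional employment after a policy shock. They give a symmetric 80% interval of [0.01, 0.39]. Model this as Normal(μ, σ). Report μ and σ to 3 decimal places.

μ = 0.200, σ = 0.148

A symmetric 80% interval runs μ ± z·σ with z = 1.282.
Half-width = 0.19, so σ = 0.19/1.282 = 0.148.
μ is the interval midpoint, 0.200.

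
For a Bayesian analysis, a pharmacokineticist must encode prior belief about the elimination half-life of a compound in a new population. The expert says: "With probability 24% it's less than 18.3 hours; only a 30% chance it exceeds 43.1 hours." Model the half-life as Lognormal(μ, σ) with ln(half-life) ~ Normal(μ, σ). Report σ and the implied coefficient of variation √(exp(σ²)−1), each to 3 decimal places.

If T ~ Lognormal(μ,σ) then ln T ~ Normal(μ,σ), so the p-quantile of ln T is μ + z_p·σ.
ln(18.3) = 2.907 and ln(43.1) = 3.764; z_{0.24} = -0.7063, z_{0.7} = 0.5244.
σ = (3.764 − 2.907)/(0.5244 − (-0.7063)) = 0.696.
μ = 2.907 − (-0.7063)·0.696 = 3.399.
CV = √(exp(σ²)−1) = √(exp(0.4845)−1) = 0.790.

σ ≈ 0.696, CV ≈ 0.790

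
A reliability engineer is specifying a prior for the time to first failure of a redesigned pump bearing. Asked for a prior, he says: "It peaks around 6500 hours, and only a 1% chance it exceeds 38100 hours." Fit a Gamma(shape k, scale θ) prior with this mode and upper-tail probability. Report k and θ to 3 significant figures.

Gamma(k,θ) with k>1 has mode (k−1)θ, so θ = 6500/(k−1).
Need P(X < 38100) = 0.99 with θ tied to k this way. Start at k = 2, θ = 6500: P(X<38100) ≈ 0.980.
Too low — raise k to concentrate. Iterating converges to k ≈ 2.19.
Then θ = 6500/(2.19−1) ≈ 5450.

k ≈ 2.19, θ ≈ 5450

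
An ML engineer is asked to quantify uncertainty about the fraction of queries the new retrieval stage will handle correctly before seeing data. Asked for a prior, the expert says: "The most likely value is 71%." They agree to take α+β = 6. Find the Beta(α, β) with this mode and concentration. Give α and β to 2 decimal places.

For α,β > 1 the Beta mode is (α−1)/(α+β−2). With α+β = 6, the mode is (α−1)/4.
Set (α−1)/4 = 0.71 → α = 1 + 0.71·4 = 3.84.
β = 6 − α = 2.16.

α = 3.84, β = 2.16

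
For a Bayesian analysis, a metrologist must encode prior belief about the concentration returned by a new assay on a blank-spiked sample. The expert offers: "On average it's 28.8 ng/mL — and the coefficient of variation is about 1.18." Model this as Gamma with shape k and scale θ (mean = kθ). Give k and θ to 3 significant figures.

k ≈ 0.718, θ ≈ 40.1

For Gamma(k, scale θ): mean = kθ, variance = kθ², so CV = 1/√k.
CV = 1.18, hence k = 1/CV² = 0.718.
Then θ = mean/k = 28.8/0.718 = 40.1.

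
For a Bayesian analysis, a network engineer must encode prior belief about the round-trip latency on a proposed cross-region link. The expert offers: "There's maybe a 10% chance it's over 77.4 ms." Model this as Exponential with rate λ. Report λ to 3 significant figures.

P(T > 77.4) = e^(−λ·77.4) = 0.1, so λ = −ln(0.1)/77.4 = 0.0297.

λ ≈ 0.0297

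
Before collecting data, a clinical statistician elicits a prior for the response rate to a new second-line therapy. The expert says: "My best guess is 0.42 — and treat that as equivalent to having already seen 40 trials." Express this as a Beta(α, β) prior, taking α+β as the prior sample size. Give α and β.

Under the effective-sample-size interpretation, Beta(α, β) has prior mean α/(α+β) and prior sample size α+β.
So α+β = 40 and α/(α+β) = 0.42, giving α = 0.42·40 = 16.8 and β = 40 − 16.8 = 23.2.

α = 16.8, β = 23.2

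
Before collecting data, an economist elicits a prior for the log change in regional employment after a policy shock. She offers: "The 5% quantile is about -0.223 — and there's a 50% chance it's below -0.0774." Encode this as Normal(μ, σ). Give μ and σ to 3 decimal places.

The p-quantile of Normal(μ,σ) is μ + z_p·σ, with z_{0.05} = -1.645 and z_{0.5} = 0.
Eliminate σ: μ = (z₂·x₁ − z₁·x₂)/(z₂ − z₁) = (0·-0.223 − (-1.645)·-0.0774)/1.645 = -0.077.
Then σ = (x₂ − x₁)/(z₂ − z₁) = (-0.0774 − -0.223)/1.645 = 0.089.

μ = -0.077, σ = 0.089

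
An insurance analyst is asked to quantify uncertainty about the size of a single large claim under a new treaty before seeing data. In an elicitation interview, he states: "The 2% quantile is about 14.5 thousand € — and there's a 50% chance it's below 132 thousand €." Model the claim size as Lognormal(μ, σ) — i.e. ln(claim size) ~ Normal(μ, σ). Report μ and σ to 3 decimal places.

μ ≈ 4.883, σ ≈ 1.075

If T ~ Lognormal(μ,σ) then ln T ~ Normal(μ,σ), so the p-quantile of ln T is μ + z_p·σ.
ln(14.5) = 2.674 and ln(132) = 4.883; z_{0.02} = -2.054, z_{0.5} = 0.
σ = (4.883 − 2.674)/(0 − (-2.054)) = 1.075.
μ = 2.674 − (-2.054)·1.075 = 4.883.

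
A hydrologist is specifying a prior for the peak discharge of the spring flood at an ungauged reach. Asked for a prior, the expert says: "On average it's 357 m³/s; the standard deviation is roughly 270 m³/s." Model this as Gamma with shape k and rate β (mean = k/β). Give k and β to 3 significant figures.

For Gamma(k, rate β): mean = k/β, variance = k/β², so CV = 1/√k.
CV = SD/mean = 270/357 = 0.7563, hence k = 1/CV² = 1.75.
Then β = k/mean = 1.75/357 = 0.0049.

k ≈ 1.75, β ≈ 0.0049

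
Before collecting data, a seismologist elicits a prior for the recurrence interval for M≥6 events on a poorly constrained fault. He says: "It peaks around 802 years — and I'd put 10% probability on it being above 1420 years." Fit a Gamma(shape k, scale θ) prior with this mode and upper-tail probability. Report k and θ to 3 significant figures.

Gamma(k,θ) with k>1 has mode (k−1)θ, so θ = 802/(k−1).
Need P(X < 1420) = 0.9 with θ tied to k this way. Start at k = 2, θ = 802: P(X<1420) ≈ 0.528.
Too low — raise k to concentrate. Iterating converges to k ≈ 6.82.
Then θ = 802/(6.82−1) ≈ 138.

k ≈ 6.82, θ ≈ 138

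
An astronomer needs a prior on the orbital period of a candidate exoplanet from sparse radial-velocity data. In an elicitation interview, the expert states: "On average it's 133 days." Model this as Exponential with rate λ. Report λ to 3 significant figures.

λ ≈ 0.00752

Exponential mean = 1/λ, so λ = 1/133.0 = 0.00752.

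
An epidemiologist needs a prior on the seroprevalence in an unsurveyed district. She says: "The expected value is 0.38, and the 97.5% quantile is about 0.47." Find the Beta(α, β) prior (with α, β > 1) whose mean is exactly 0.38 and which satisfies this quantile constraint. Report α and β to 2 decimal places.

α ≈ 43.82, β ≈ 71.50

With mean 0.38 fixed, write α = 0.38s, β = 0.62s where s = α+β.
Need P(θ < 0.47) = 0.975 under Beta(0.38s, 0.62s). Normal approximation: (q−m)/√(m(1−m)/s) ≈ z_{0.975} = 1.96, so s ≈ 0.38·0.62·(1.96)²/(0.47−0.38)² = 111.7.
At s = 111.7: P(θ<0.47) ≈ 0.973. Adjusting to match 0.975 gives s ≈ 115.32.
So α = 0.38·115.32 ≈ 43.82, β = 0.62·115.32 ≈ 71.50.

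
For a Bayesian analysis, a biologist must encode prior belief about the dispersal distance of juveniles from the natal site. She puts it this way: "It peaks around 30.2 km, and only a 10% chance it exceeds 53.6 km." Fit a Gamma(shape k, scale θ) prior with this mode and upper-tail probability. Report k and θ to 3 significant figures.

Gamma(k,θ) with k>1 has mode (k−1)θ, so θ = 30.2/(k−1).
Need P(X < 53.6) = 0.9 with θ tied to k this way. Start at k = 2, θ = 30.2: P(X<53.6) ≈ 0.530.
Too low — raise k to concentrate. Iterating converges to k ≈ 6.78.
Then θ = 30.2/(6.78−1) ≈ 5.23.

k ≈ 6.78, θ ≈ 5.23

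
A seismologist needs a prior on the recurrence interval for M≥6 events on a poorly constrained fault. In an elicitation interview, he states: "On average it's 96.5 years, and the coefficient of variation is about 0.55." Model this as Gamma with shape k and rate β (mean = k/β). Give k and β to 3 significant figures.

k ≈ 3.31, β ≈ 0.0343

For Gamma(k, rate β): mean = k/β, variance = k/β², so CV = 1/√k.
CV = 0.55, hence k = 1/CV² = 3.31.
Then β = k/mean = 3.31/96.5 = 0.0343.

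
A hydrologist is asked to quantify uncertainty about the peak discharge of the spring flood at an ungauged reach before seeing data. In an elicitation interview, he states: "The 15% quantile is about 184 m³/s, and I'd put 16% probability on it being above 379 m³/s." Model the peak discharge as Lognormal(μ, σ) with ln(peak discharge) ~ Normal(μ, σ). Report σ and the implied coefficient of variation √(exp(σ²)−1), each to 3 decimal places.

If T ~ Lognormal(μ,σ) then ln T ~ Normal(μ,σ), so the p-quantile of ln T is μ + z_p·σ.
ln(184) = 5.215 and ln(379) = 5.938; z_{0.15} = -1.036, z_{0.84} = 0.9945.
σ = (5.938 − 5.215)/(0.9945 − (-1.036)) = 0.356.
μ = 5.215 − (-1.036)·0.356 = 5.584.
CV = √(exp(σ²)−1) = √(exp(0.1266)−1) = 0.367.

σ ≈ 0.356, CV ≈ 0.367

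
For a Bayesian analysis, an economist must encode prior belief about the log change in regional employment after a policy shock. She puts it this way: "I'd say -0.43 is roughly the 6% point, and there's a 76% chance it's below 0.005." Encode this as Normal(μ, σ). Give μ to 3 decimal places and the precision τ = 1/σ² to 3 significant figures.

μ = -0.131, τ = 27

The p-quantile of Normal(μ,σ) is μ + z_p·σ, with z_{0.06} = -1.555 and z_{0.76} = 0.7063.
Eliminate σ: μ = (z₂·x₁ − z₁·x₂)/(z₂ − z₁) = (0.7063·-0.43 − (-1.555)·0.005)/2.261 = -0.131.
Then σ = (x₂ − x₁)/(z₂ − z₁) = (0.005 − -0.43)/2.261 = 0.192.
Precision τ = 1/σ² = 1/0.1924² = 27.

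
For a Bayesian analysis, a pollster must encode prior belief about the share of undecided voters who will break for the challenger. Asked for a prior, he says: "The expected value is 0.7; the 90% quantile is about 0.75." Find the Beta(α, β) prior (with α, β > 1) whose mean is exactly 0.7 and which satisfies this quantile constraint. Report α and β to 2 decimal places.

With mean 0.7 fixed, write α = 0.7s, β = 0.3s where s = α+β.
Need P(θ < 0.75) = 0.9 under Beta(0.7s, 0.3s). Normal approximation: (q−m)/√(m(1−m)/s) ≈ z_{0.9} = 1.28, so s ≈ 0.7·0.3·(1.28)²/(0.75−0.7)² = 138.0.
At s = 138.0: P(θ<0.75) ≈ 0.903. Adjusting to match 0.9 gives s ≈ 133.91.
So α = 0.7·133.91 ≈ 93.74, β = 0.3·133.91 ≈ 40.17.

α ≈ 93.74, β ≈ 40.17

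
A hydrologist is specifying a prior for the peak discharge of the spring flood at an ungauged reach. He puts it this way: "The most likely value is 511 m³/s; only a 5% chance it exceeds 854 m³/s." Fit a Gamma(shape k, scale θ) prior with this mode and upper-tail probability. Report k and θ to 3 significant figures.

k ≈ 11.6, θ ≈ 48.3

Gamma(k,θ) with k>1 has mode (k−1)θ, so θ = 511/(k−1).
Need P(X < 854) = 0.95 with θ tied to k this way. Start at k = 2, θ = 511: P(X<854) ≈ 0.498.
Too low — raise k to concentrate. Iterating converges to k ≈ 11.6.
Then θ = 511/(11.6−1) ≈ 48.3.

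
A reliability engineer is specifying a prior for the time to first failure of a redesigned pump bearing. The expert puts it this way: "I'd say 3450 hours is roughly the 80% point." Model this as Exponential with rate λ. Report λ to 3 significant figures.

λ ≈ 0.000467

P(T < 3450.0) = 1 − e^(−λ·3450.0) = 0.8, so λ = −ln(1−0.8)/3450.0 = −ln(0.2)/3450.0 = 0.000467.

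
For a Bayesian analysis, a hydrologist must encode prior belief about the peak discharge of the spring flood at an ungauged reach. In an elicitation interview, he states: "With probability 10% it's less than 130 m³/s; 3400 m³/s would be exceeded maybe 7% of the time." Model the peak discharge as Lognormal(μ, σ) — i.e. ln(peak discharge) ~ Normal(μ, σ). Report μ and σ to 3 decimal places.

If T ~ Lognormal(μ,σ) then ln T ~ Normal(μ,σ), so the p-quantile of ln T is μ + z_p·σ.
ln(130) = 4.868 and ln(3400) = 8.132; z_{0.1} = -1.282, z_{0.93} = 1.476.
σ = (8.132 − 4.868)/(1.476 − (-1.282)) = 1.184.
μ = 4.868 − (-1.282)·1.184 = 6.385.

μ ≈ 6.385, σ ≈ 1.184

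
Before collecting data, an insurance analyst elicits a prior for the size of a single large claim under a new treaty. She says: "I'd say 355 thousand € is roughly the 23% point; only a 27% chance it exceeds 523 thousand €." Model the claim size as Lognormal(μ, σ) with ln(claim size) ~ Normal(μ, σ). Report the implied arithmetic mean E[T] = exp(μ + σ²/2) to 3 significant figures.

If T ~ Lognormal(μ,σ) then ln T ~ Normal(μ,σ), so the p-quantile of ln T is μ + z_p·σ.
ln(355) = 5.872 and ln(523) = 6.26; z_{0.23} = -0.7388, z_{0.73} = 0.6128.
σ = (6.26 − 5.872)/(0.6128 − (-0.7388)) = 0.287.
μ = 5.872 − (-0.7388)·0.287 = 6.084.
E[T] = exp(μ + σ²/2) = exp(6.084 + 0.0411) = 457 thousand €.

E[T] ≈ 457 thousand €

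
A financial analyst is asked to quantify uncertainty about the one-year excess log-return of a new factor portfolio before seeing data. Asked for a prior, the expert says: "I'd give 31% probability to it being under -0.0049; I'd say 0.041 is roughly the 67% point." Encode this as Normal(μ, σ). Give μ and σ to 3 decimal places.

For Normal(μ,σ), the p-quantile is μ + z_p·σ. Here z_{0.31} = -0.4959, z_{0.67} = 0.4399.
So -0.0049 = μ − 0.4959σ and 0.041 = μ + 0.4399σ.
Subtracting: σ = (0.041 − -0.0049)/(0.4399 − (-0.4959)) = 0.049.
Then μ = -0.0049 − (-0.4959)·0.049 = 0.019.

μ = 0.019, σ = 0.049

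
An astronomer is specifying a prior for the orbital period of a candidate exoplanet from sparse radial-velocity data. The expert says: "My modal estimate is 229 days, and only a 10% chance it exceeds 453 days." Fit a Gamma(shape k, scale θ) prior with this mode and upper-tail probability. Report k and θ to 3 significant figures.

k ≈ 5.12, θ ≈ 55.6

Gamma(k,θ) with k>1 has mode (k−1)θ, so θ = 229/(k−1).
Need P(X < 453) = 0.9 with θ tied to k this way. Start at k = 2, θ = 229: P(X<453) ≈ 0.588.
Too low — raise k to concentrate. Iterating converges to k ≈ 5.12.
Then θ = 229/(5.12−1) ≈ 55.6.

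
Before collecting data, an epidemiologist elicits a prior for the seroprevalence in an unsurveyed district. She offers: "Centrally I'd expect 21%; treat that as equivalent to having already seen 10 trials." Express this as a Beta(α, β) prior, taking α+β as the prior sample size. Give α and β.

Under the effective-sample-size interpretation, Beta(α, β) has prior mean α/(α+β) and prior sample size α+β.
So α+β = 10 and α/(α+β) = 0.21, giving α = 0.21·10 = 2.1 and β = 10 − 2.1 = 7.9.

α = 2.1, β = 7.9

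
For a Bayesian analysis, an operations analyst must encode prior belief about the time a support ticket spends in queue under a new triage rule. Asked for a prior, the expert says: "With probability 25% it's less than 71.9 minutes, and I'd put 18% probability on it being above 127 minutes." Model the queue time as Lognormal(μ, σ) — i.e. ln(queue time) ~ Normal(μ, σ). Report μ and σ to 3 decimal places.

If T ~ Lognormal(μ,σ) then ln T ~ Normal(μ,σ), so the p-quantile of ln T is μ + z_p·σ.
ln(71.9) = 4.275 and ln(127) = 4.844; z_{0.25} = -0.6745, z_{0.82} = 0.9154.
σ = (4.844 − 4.275)/(0.9154 − (-0.6745)) = 0.358.
μ = 4.275 − (-0.6745)·0.358 = 4.517.

μ ≈ 4.517, σ ≈ 0.358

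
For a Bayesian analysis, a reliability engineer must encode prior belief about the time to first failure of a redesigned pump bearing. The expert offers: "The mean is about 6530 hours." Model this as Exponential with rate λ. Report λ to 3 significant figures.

λ ≈ 0.000153

Exponential mean = 1/λ, so λ = 1/6530.0 = 0.000153.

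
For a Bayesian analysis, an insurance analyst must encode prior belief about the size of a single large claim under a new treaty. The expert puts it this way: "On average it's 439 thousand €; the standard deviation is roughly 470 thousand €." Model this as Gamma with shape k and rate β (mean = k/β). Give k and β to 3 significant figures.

For Gamma(k, rate β): mean = k/β, variance = k/β², so CV = 1/√k.
CV = SD/mean = 470/439 = 1.071, hence k = 1/CV² = 0.872.
Then β = k/mean = 0.872/439 = 0.00199.

k ≈ 0.872, β ≈ 0.00199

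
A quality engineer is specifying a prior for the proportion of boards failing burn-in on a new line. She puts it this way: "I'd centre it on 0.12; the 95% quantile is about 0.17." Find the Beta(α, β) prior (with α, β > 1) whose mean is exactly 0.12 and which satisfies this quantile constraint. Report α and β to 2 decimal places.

With mean 0.12 fixed, write α = 0.12s, β = 0.88s where s = α+β.
Need P(θ < 0.17) = 0.95 under Beta(0.12s, 0.88s). Normal approximation: (q−m)/√(m(1−m)/s) ≈ z_{0.95} = 1.64, so s ≈ 0.12·0.88·(1.64)²/(0.17−0.12)² = 114.3.
At s = 114.3: P(θ<0.17) ≈ 0.940. Adjusting to match 0.95 gives s ≈ 129.12.
So α = 0.12·129.12 ≈ 15.49, β = 0.88·129.12 ≈ 113.63.

α ≈ 15.49, β ≈ 113.63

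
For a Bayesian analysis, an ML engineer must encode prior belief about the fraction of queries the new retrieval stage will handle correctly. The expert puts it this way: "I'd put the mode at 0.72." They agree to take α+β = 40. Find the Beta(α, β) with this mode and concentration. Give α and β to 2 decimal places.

For α,β > 1 the Beta mode is (α−1)/(α+β−2). With α+β = 40, the mode is (α−1)/38.
Set (α−1)/38 = 0.72 → α = 1 + 0.72·38 = 28.36.
β = 40 − α = 11.64.

α = 28.36, β = 11.64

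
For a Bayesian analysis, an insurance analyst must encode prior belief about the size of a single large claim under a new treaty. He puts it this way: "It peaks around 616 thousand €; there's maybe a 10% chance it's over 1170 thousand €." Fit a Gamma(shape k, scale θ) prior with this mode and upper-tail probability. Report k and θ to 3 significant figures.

Gamma(k,θ) with k>1 has mode (k−1)θ, so θ = 616/(k−1).
Need P(X < 1170) = 0.9 with θ tied to k this way. Start at k = 2, θ = 616: P(X<1170) ≈ 0.566.
Too low — raise k to concentrate. Iterating converges to k ≈ 5.65.
Then θ = 616/(5.65−1) ≈ 133.

k ≈ 5.65, θ ≈ 133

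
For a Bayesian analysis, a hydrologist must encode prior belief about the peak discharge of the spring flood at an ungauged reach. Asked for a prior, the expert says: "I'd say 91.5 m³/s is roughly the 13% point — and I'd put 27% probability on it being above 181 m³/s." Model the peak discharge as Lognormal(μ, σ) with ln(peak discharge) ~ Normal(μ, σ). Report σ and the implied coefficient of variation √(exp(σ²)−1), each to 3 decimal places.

σ ≈ 0.392, CV ≈ 0.408

If T ~ Lognormal(μ,σ) then ln T ~ Normal(μ,σ), so the p-quantile of ln T is μ + z_p·σ.
ln(91.5) = 4.516 and ln(181) = 5.198; z_{0.13} = -1.126, z_{0.73} = 0.6128.
σ = (5.198 − 4.516)/(0.6128 − (-1.126)) = 0.392.
μ = 4.516 − (-1.126)·0.392 = 4.958.
CV = √(exp(σ²)−1) = √(exp(0.1538)−1) = 0.408.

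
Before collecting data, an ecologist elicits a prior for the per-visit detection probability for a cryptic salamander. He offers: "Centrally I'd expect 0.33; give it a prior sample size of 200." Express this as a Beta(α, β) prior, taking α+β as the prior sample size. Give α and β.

α = 66, β = 134

Under the effective-sample-size interpretation, Beta(α, β) has prior mean α/(α+β) and prior sample size α+β.
So α+β = 200 and α/(α+β) = 0.33, giving α = 0.33·200 = 66 and β = 200 − 66 = 134.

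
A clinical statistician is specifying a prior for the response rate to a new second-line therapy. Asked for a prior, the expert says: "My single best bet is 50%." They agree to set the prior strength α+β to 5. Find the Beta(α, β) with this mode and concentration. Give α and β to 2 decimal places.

For α,β > 1 the Beta mode is (α−1)/(α+β−2). With α+β = 5, the mode is (α−1)/3.
Set (α−1)/3 = 0.5 → α = 1 + 0.5·3 = 2.50.
β = 5 − α = 2.50.

α = 2.50, β = 2.50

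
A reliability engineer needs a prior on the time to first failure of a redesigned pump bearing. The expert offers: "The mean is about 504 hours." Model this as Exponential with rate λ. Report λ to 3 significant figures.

λ ≈ 0.00198

Exponential mean = 1/λ, so λ = 1/504.0 = 0.00198.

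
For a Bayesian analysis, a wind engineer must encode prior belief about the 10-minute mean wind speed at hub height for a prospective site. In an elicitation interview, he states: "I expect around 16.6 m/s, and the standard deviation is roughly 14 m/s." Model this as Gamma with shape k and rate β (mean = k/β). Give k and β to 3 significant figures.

k ≈ 1.41, β ≈ 0.0847

For Gamma(k, rate β): mean = k/β, variance = k/β², so CV = 1/√k.
CV = SD/mean = 14/16.6 = 0.8434, hence k = 1/CV² = 1.41.
Then β = k/mean = 1.41/16.6 = 0.0847.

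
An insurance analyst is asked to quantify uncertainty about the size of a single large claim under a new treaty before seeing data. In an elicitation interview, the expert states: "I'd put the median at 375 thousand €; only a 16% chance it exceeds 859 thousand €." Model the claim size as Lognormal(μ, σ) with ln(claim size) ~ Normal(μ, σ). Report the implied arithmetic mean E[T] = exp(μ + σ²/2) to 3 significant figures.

If T ~ Lognormal(μ,σ) then ln T ~ Normal(μ,σ), so the p-quantile of ln T is μ + z_p·σ.
ln(375) = 5.927 and ln(859) = 6.756; z_{0.5} = 0, z_{0.84} = 0.9945.
σ = (6.756 − 5.927)/(0.9945 − (0)) = 0.833.
μ = 5.927 − (0)·0.833 = 5.927.
E[T] = exp(μ + σ²/2) = exp(5.927 + 0.3473) = 531 thousand €.

E[T] ≈ 531 thousand €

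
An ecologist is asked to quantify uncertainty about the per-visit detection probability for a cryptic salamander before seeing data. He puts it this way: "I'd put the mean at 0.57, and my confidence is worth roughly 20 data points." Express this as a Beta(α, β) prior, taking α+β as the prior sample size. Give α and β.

α = 11.4, β = 8.6

Under the effective-sample-size interpretation, Beta(α, β) has prior mean α/(α+β) and prior sample size α+β.
So α+β = 20 and α/(α+β) = 0.57, giving α = 0.57·20 = 11.4 and β = 20 − 11.4 = 8.6.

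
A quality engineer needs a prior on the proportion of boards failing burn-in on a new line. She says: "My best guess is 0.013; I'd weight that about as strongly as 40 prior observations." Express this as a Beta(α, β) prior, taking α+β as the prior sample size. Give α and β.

α = 0.52, β = 39.48

Under the effective-sample-size interpretation, Beta(α, β) has prior mean α/(α+β) and prior sample size α+β.
So α+β = 40 and α/(α+β) = 0.013, giving α = 0.013·40 = 0.52 and β = 40 − 0.52 = 39.48.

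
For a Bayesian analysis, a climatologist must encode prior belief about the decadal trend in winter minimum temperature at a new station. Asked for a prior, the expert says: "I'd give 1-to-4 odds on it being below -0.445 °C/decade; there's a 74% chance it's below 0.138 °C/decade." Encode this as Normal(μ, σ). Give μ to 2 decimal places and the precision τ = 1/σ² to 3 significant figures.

For Normal(μ,σ), the p-quantile is μ + z_p·σ. Here z_{0.2} = -0.8416, z_{0.74} = 0.6433.
So -0.445 = μ − 0.8416σ and 0.138 = μ + 0.6433σ.
Subtracting: σ = (0.138 − -0.445)/(0.6433 − (-0.8416)) = 0.39.
Then μ = -0.445 − (-0.8416)·0.39 = -0.11.
Precision τ = 1/σ² = 1/0.3926² = 6.49.

μ = -0.11, τ = 6.49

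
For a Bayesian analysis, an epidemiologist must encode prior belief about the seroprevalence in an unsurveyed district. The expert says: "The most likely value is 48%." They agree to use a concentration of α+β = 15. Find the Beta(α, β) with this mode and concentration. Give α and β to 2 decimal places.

α = 7.24, β = 7.76

For α,β > 1 the Beta mode is (α−1)/(α+β−2). With α+β = 15, the mode is (α−1)/13.
Set (α−1)/13 = 0.48 → α = 1 + 0.48·13 = 7.24.
β = 15 − α = 7.76.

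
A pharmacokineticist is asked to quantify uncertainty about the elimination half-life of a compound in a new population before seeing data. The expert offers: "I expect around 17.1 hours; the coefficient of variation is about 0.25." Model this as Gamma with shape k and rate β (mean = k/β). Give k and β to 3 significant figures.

For Gamma(k, rate β): mean = k/β, variance = k/β², so CV = 1/√k.
CV = 0.25, hence k = 1/CV² = 16.
Then β = k/mean = 16/17.1 = 0.936.

k ≈ 16, β ≈ 0.936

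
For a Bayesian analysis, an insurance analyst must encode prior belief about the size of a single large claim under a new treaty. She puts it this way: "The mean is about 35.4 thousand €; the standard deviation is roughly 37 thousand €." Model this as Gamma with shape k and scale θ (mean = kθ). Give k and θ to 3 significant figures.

k ≈ 0.915, θ ≈ 38.7

For Gamma(k, scale θ): mean = kθ, variance = kθ², so CV = 1/√k.
CV = SD/mean = 37/35.4 = 1.045, hence k = 1/CV² = 0.915.
Then θ = mean/k = 35.4/0.915 = 38.7.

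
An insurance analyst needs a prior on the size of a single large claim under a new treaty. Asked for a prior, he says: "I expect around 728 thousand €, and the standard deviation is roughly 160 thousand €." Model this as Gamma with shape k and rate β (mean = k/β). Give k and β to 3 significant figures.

k ≈ 20.7, β ≈ 0.0284

For Gamma(k, rate β): mean = k/β, variance = k/β², so CV = 1/√k.
CV = SD/mean = 160/728 = 0.2198, hence k = 1/CV² = 20.7.
Then β = k/mean = 20.7/728 = 0.0284.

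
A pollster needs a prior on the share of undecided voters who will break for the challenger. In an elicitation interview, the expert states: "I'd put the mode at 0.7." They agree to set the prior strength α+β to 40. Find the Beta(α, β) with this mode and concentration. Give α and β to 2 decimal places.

α = 27.60, β = 12.40

For α,β > 1 the Beta mode is (α−1)/(α+β−2). With α+β = 40, the mode is (α−1)/38.
Set (α−1)/38 = 0.7 → α = 1 + 0.7·38 = 27.60.
β = 40 − α = 12.40.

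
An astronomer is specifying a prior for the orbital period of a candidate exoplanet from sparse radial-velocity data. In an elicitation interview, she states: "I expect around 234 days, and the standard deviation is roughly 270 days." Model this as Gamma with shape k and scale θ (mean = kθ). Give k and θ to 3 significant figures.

k ≈ 0.751, θ ≈ 312

For Gamma(k, scale θ): mean = kθ, variance = kθ², so CV = 1/√k.
CV = SD/mean = 270/234 = 1.154, hence k = 1/CV² = 0.751.
Then θ = mean/k = 234/0.751 = 312.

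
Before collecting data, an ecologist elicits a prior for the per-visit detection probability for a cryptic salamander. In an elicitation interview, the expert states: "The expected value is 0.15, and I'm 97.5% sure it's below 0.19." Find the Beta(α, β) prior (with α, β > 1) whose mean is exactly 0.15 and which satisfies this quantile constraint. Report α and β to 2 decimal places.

α ≈ 50.48, β ≈ 286.05

With mean 0.15 fixed, write α = 0.15s, β = 0.85s where s = α+β.
Need P(θ < 0.19) = 0.975 under Beta(0.15s, 0.85s). Normal approximation: (q−m)/√(m(1−m)/s) ≈ z_{0.975} = 1.96, so s ≈ 0.15·0.85·(1.96)²/(0.19−0.15)² = 306.1.
At s = 306.1: P(θ<0.19) ≈ 0.969. Adjusting to match 0.975 gives s ≈ 336.53.
So α = 0.15·336.53 ≈ 50.48, β = 0.85·336.53 ≈ 286.05.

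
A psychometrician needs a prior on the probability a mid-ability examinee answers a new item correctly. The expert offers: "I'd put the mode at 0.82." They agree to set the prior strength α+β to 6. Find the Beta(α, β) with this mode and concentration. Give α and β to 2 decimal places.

For α,β > 1 the Beta mode is (α−1)/(α+β−2). With α+β = 6, the mode is (α−1)/4.
Set (α−1)/4 = 0.82 → α = 1 + 0.82·4 = 4.28.
β = 6 − α = 1.72.

α = 4.28, β = 1.72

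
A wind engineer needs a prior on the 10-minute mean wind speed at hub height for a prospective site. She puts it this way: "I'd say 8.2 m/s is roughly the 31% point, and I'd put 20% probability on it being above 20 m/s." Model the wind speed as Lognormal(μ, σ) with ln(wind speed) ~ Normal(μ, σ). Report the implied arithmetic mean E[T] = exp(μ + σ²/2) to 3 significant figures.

If T ~ Lognormal(μ,σ) then ln T ~ Normal(μ,σ), so the p-quantile of ln T is μ + z_p·σ.
ln(8.2) = 2.104 and ln(20) = 2.996; z_{0.31} = -0.4959, z_{0.8} = 0.8416.
σ = (2.996 − 2.104)/(0.8416 − (-0.4959)) = 0.667.
μ = 2.104 − (-0.4959)·0.667 = 2.435.
E[T] = exp(μ + σ²/2) = exp(2.435 + 0.2222) = 14.3 m/s.

E[T] ≈ 14.3 m/s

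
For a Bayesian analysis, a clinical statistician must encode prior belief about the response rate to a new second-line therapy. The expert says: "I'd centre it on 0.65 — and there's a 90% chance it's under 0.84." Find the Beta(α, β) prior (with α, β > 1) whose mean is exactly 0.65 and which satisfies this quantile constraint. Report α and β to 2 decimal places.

With mean 0.65 fixed, write α = 0.65s, β = 0.35s where s = α+β.
Need P(θ < 0.84) = 0.9 under Beta(0.65s, 0.35s). Normal approximation: (q−m)/√(m(1−m)/s) ≈ z_{0.9} = 1.28, so s ≈ 0.65·0.35·(1.28)²/(0.84−0.65)² = 10.4.
At s = 10.4: P(θ<0.84) ≈ 0.918. Adjusting to match 0.9 gives s ≈ 9.01.
So α = 0.65·9.01 ≈ 5.85, β = 0.35·9.01 ≈ 3.15.

α ≈ 5.85, β ≈ 3.15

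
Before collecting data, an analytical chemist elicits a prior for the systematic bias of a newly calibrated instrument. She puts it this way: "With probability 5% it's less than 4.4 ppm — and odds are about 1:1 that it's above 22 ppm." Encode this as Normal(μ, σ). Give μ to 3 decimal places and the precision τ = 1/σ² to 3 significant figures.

μ = 22.000, τ = 0.00873

The p-quantile of Normal(μ,σ) is μ + z_p·σ, with z_{0.05} = -1.645 and z_{0.5} = 0.
Eliminate σ: μ = (z₂·x₁ − z₁·x₂)/(z₂ − z₁) = (0·4.4 − (-1.645)·22)/1.645 = 22.000.
Then σ = (x₂ − x₁)/(z₂ − z₁) = (22 − 4.4)/1.645 = 10.700.
Precision τ = 1/σ² = 1/10.7² = 0.00873.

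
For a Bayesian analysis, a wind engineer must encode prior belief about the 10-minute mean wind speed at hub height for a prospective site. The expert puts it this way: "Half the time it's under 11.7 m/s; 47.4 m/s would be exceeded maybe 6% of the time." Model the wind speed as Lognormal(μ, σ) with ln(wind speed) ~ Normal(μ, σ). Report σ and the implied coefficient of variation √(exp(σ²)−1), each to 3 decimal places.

σ ≈ 0.900, CV ≈ 1.117

If T ~ Lognormal(μ,σ) then ln T ~ Normal(μ,σ), so the p-quantile of ln T is μ + z_p·σ.
ln(11.7) = 2.46 and ln(47.4) = 3.859; z_{0.5} = 0, z_{0.94} = 1.555.
σ = (3.859 − 2.46)/(1.555 − (0)) = 0.900.
μ = 2.46 − (0)·0.900 = 2.460.
CV = √(exp(σ²)−1) = √(exp(0.8097)−1) = 1.117.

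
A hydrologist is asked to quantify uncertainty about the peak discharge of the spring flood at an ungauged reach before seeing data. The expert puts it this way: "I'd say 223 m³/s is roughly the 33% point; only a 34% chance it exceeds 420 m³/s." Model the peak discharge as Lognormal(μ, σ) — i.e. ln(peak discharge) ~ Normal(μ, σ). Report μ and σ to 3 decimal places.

If T ~ Lognormal(μ,σ) then ln T ~ Normal(μ,σ), so the p-quantile of ln T is μ + z_p·σ.
ln(223) = 5.407 and ln(420) = 6.04; z_{0.33} = -0.4399, z_{0.66} = 0.4125.
σ = (6.04 − 5.407)/(0.4125 − (-0.4399)) = 0.743.
μ = 5.407 − (-0.4399)·0.743 = 5.734.

μ ≈ 5.734, σ ≈ 0.743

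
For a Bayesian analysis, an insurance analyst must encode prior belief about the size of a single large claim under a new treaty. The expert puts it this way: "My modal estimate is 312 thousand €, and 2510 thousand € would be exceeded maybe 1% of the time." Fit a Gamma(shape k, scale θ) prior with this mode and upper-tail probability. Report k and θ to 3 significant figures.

k ≈ 1.77, θ ≈ 404

Gamma(k,θ) with k>1 has mode (k−1)θ, so θ = 312/(k−1).
Need P(X < 2510) = 0.99 with θ tied to k this way. Start at k = 2, θ = 312: P(X<2510) ≈ 0.997.
Too high — lower k to spread out. Iterating converges to k ≈ 1.77.
Then θ = 312/(1.77−1) ≈ 404.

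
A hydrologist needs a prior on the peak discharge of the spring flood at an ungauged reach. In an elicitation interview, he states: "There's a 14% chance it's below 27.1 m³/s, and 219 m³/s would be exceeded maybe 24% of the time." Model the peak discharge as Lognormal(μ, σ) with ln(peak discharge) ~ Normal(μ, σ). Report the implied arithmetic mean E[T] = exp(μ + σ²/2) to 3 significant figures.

E[T] ≈ 190 m³/s

If T ~ Lognormal(μ,σ) then ln T ~ Normal(μ,σ), so the p-quantile of ln T is μ + z_p·σ.
ln(27.1) = 3.3 and ln(219) = 5.389; z_{0.14} = -1.08, z_{0.76} = 0.7063.
σ = (5.389 − 3.3)/(0.7063 − (-1.08)) = 1.170.
μ = 3.3 − (-1.08)·1.170 = 4.563.
E[T] = exp(μ + σ²/2) = exp(4.563 + 0.6839) = 190 m³/s.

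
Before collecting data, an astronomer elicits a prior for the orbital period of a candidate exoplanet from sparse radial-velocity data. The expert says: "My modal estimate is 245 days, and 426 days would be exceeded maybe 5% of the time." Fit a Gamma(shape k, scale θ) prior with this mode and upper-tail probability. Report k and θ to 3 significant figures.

k ≈ 10.1, θ ≈ 26.9

Gamma(k,θ) with k>1 has mode (k−1)θ, so θ = 245/(k−1).
Need P(X < 426) = 0.95 with θ tied to k this way. Start at k = 2, θ = 245: P(X<426) ≈ 0.519.
Too low — raise k to concentrate. Iterating converges to k ≈ 10.1.
Then θ = 245/(10.1−1) ≈ 26.9.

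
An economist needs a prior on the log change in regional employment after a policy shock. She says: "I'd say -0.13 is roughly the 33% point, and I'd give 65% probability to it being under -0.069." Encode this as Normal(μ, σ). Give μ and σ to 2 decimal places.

μ = -0.10, σ = 0.07

For Normal(μ,σ), the p-quantile is μ + z_p·σ. Here z_{0.33} = -0.4399, z_{0.65} = 0.3853.
So -0.13 = μ − 0.4399σ and -0.069 = μ + 0.3853σ.
Subtracting: σ = (-0.069 − -0.13)/(0.3853 − (-0.4399)) = 0.07.
Then μ = -0.13 − (-0.4399)·0.07 = -0.10.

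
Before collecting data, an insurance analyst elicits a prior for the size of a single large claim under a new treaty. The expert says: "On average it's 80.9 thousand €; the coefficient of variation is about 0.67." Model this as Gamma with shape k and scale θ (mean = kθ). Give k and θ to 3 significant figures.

k ≈ 2.23, θ ≈ 36.3

For Gamma(k, scale θ): mean = kθ, variance = kθ², so CV = 1/√k.
CV = 0.67, hence k = 1/CV² = 2.23.
Then θ = mean/k = 80.9/2.23 = 36.3.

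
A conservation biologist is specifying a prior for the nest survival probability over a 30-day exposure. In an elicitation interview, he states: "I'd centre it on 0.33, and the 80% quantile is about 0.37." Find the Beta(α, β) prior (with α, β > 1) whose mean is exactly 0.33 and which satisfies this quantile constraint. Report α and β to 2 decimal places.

With mean 0.33 fixed, write α = 0.33s, β = 0.67s where s = α+β.
Need P(θ < 0.37) = 0.8 under Beta(0.33s, 0.67s). Normal approximation: (q−m)/√(m(1−m)/s) ≈ z_{0.8} = 0.842, so s ≈ 0.33·0.67·(0.842)²/(0.37−0.33)² = 97.9.
At s = 97.9: P(θ<0.37) ≈ 0.802. Adjusting to match 0.8 gives s ≈ 96.20.
So α = 0.33·96.20 ≈ 31.75, β = 0.67·96.20 ≈ 64.46.

α ≈ 31.75, β ≈ 64.46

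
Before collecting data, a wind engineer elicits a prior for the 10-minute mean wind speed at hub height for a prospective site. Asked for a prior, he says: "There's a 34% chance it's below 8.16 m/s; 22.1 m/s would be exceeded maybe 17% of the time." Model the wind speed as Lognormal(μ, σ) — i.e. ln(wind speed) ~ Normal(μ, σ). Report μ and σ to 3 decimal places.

μ ≈ 2.400, σ ≈ 0.729

If T ~ Lognormal(μ,σ) then ln T ~ Normal(μ,σ), so the p-quantile of ln T is μ + z_p·σ.
ln(8.16) = 2.099 and ln(22.1) = 3.096; z_{0.34} = -0.4125, z_{0.83} = 0.9542.
σ = (3.096 − 2.099)/(0.9542 − (-0.4125)) = 0.729.
μ = 2.099 − (-0.4125)·0.729 = 2.400.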